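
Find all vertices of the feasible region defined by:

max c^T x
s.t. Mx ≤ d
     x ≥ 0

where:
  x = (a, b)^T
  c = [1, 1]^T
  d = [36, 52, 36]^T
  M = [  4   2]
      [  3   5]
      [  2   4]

(0, 0), (9, 0), (6, 6), (0, 9)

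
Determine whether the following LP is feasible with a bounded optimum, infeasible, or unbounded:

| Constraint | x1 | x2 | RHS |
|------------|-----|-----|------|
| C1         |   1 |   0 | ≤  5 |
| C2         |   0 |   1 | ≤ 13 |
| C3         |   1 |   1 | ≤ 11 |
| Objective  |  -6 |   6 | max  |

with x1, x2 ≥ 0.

Feasible with a bounded optimal solution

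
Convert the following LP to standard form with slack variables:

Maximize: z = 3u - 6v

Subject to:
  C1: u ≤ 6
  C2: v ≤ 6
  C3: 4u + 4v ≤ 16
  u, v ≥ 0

max z = 3u - 6v

s.t.
  u + s1 = 6
  v + s2 = 6
  4u + 4v + s3 = 16
  u, v, s1, s2, s3 ≥ 0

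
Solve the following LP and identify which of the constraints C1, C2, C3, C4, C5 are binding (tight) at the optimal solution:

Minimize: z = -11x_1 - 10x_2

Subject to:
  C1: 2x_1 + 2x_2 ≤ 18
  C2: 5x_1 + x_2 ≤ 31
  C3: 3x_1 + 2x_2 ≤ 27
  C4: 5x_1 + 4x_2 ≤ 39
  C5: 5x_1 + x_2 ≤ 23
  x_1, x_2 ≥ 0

At x_1 = 3, x_2 = 6, compute slack b - a·x for each constraint:
  C1: 18 − 18 = 0  (binding)
  C2: 31 − 21 = 10  (slack)
  C3: 27 − 21 = 6  (slack)
  C4: 39 − 39 = 0  (binding)
  C5: 23 − 21 = 2  (slack)

Optimal: x_1 = 3, x_2 = 6
Binding: C1, C4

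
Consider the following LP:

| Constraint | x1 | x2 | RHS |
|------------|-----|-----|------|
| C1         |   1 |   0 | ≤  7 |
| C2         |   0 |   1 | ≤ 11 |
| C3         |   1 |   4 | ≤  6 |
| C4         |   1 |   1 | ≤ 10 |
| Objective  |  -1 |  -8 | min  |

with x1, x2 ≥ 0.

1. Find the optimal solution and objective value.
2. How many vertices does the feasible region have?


1. x1 = 0, x2 = 1.5, z = -12
2. 3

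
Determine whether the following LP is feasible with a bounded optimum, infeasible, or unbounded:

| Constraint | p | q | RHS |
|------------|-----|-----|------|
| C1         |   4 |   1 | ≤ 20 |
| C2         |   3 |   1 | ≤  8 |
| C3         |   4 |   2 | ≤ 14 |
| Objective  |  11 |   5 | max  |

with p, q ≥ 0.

Feasible with a bounded optimal solution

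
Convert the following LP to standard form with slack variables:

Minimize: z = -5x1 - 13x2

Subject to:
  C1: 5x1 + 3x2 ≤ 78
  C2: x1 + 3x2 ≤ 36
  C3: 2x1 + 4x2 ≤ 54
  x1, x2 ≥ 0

min z = -5x1 - 13x2

s.t.
  5x1 + 3x2 + s1 = 78
  x1 + 3x2 + s2 = 36
  2x1 + 4x2 + s3 = 54
  x1, x2, s1, s2, s3 ≥ 0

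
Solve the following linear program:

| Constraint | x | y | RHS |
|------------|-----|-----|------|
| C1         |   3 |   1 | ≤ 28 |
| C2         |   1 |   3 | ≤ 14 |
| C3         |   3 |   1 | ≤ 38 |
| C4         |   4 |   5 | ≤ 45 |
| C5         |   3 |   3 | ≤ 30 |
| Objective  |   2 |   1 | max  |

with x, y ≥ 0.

Evaluate the objective at each vertex of the feasible region:
  z(0, 0) = 0
  z(9.333, 0) = 18.67
  z(9, 1) = 19  ←
  z(8, 2) = 18
  z(0, 4.667) = 4.667
The maximum is at x = 9, y = 1.

x = 9, y = 1, z = 19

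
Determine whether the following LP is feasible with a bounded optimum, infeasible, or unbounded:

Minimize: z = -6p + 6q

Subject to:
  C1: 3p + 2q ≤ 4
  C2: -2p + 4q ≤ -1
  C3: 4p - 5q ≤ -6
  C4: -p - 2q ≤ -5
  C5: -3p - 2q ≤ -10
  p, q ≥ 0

Infeasible (no feasible solution exists)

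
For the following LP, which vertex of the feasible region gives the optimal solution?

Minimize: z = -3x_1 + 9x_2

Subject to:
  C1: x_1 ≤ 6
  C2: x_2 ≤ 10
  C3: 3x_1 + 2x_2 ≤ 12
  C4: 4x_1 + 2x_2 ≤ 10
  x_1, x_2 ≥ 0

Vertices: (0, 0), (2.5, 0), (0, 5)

Evaluate the objective at each vertex of the feasible region:
  z(0, 0) = 0
  z(2.5, 0) = -7.5  ←
  z(0, 5) = 45
The minimum is at x_1 = 2.5, x_2 = 0.

(2.5, 0)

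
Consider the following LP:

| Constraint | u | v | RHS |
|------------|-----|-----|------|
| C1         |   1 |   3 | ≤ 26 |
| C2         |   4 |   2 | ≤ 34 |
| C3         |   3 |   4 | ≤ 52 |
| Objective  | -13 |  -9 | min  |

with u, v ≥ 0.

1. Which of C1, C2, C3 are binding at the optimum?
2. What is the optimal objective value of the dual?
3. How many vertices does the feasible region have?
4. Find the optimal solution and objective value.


1. C1, C2
2. -128
3. 4
4. u = 5, v = 7, z = -128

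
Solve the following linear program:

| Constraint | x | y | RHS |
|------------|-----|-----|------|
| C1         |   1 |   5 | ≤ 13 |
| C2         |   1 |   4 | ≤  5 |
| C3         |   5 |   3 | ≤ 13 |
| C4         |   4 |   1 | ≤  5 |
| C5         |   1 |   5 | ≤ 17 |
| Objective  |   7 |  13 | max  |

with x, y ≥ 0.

Evaluate the objective at each vertex of the feasible region:
  z(0, 0) = 0
  z(1.25, 0) = 8.75
  z(1, 1) = 20  ←
  z(0, 1.25) = 16.25
The maximum is at x = 1, y = 1.

x = 1, y = 1, z = 20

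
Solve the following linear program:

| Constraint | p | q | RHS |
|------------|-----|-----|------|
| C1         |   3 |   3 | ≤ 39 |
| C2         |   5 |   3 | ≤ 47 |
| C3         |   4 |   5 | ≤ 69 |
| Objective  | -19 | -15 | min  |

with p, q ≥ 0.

Evaluate the objective at each vertex of the feasible region:
  z(0, 0) = 0
  z(9.4, 0) = -178.6
  z(4, 9) = -211  ←
  z(0, 13) = -195
The minimum is at p = 4, q = 9.

p = 4, q = 9, z = -211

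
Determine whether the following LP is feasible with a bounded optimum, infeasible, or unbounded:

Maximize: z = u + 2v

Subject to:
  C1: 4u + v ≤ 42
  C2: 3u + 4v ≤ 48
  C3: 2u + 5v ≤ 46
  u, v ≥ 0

Feasible with a bounded optimal solution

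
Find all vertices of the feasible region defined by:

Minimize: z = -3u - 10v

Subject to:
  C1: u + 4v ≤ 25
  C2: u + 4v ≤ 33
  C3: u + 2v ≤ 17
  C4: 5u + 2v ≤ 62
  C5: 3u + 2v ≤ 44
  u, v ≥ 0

(0, 0), (12.4, 0), (11.25, 2.875), (9, 4), (0, 6.25)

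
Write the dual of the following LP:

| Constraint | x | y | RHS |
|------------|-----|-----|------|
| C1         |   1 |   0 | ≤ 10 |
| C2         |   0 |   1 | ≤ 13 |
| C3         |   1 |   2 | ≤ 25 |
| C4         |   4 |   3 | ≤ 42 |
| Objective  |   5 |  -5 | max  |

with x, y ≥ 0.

Primal max cᵀx s.t. Ax ≤ b, x ≥ 0  →  Dual min bᵀy s.t. Aᵀy ≥ c, y ≥ 0.

Minimize: z = 10y1 + 13y2 + 25y3 + 42y4

Subject to:
  y1 + y3 + 4y4 ≥ 5
  y2 + 2y3 + 3y4 ≥ -5
  y1, y2, y3, y4 ≥ 0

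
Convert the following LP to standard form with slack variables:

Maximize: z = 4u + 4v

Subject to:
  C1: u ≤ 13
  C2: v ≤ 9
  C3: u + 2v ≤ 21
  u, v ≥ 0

max z = 4u + 4v

s.t.
  u + s1 = 13
  v + s2 = 9
  u + 2v + s3 = 21
  u, v, s1, s2, s3 ≥ 0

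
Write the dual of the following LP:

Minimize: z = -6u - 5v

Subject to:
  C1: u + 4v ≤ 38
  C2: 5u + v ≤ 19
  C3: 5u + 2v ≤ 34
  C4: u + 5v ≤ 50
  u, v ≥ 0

Primal min cᵀx s.t. Ax ≤ b, x ≥ 0  →  Dual max −bᵀy s.t. Aᵀy ≥ −c, y ≥ 0.

Maximize: z = -38y1 - 19y2 - 34y3 - 50y4

Subject to:
  y1 + 5y2 + 5y3 + y4 ≥ 6
  4y1 + y2 + 2y3 + 5y4 ≥ 5
  y1, y2, y3, y4 ≥ 0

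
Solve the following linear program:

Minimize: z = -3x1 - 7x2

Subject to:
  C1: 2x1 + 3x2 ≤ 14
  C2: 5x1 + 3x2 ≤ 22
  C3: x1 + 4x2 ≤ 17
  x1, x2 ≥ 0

Evaluate the objective at each vertex of the feasible region:
  z(0, 0) = 0
  z(4.4, 0) = -13.2
  z(2.667, 2.889) = -28.22
  z(1, 4) = -31  ←
  z(0, 4.25) = -29.75
The minimum is at x1 = 1, x2 = 4.

x1 = 1, x2 = 4, z = -31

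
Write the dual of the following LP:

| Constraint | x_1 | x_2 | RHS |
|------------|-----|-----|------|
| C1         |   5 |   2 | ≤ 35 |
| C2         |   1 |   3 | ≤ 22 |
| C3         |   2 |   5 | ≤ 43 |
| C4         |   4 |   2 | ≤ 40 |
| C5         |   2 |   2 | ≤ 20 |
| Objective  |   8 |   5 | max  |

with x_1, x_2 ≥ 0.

Primal max cᵀx s.t. Ax ≤ b, x ≥ 0  →  Dual min bᵀy s.t. Aᵀy ≥ c, y ≥ 0.

Minimize: z = 35y1 + 22y2 + 43y3 + 40y4 + 20y5

Subject to:
  5y1 + y2 + 2y3 + 4y4 + 2y5 ≥ 8
  2y1 + 3y2 + 5y3 + 2y4 + 2y5 ≥ 5
  y1, y2, y3, y4, y5 ≥ 0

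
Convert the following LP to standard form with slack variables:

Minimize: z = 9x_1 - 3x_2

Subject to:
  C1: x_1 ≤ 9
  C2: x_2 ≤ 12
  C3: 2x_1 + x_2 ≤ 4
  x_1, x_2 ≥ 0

min z = 9x_1 - 3x_2

s.t.
  x_1 + s1 = 9
  x_2 + s2 = 12
  2x_1 + x_2 + s3 = 4
  x_1, x_2, s1, s2, s3 ≥ 0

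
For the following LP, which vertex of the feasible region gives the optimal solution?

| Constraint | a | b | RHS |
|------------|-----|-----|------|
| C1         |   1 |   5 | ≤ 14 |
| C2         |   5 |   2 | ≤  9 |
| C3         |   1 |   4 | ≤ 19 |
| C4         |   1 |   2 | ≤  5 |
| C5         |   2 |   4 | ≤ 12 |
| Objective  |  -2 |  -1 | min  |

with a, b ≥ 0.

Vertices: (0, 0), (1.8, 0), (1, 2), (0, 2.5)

Evaluate the objective at each vertex of the feasible region:
  z(0, 0) = 0
  z(1.8, 0) = -3.6
  z(1, 2) = -4  ←
  z(0, 2.5) = -2.5
The minimum is at a = 1, b = 2.

(1, 2)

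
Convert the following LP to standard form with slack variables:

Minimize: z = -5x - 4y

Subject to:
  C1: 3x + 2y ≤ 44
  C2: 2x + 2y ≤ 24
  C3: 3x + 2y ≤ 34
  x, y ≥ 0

min z = -5x - 4y

s.t.
  3x + 2y + s1 = 44
  2x + 2y + s2 = 24
  3x + 2y + s3 = 34
  x, y, s1, s2, s3 ≥ 0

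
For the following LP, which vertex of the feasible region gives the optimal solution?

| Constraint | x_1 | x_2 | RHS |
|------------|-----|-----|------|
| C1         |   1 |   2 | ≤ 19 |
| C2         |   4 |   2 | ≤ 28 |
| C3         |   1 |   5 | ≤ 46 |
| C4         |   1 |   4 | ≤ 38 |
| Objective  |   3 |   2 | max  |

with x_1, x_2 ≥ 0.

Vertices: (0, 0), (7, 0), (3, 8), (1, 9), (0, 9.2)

Evaluate the objective at each vertex of the feasible region:
  z(0, 0) = 0
  z(7, 0) = 21
  z(3, 8) = 25  ←
  z(1, 9) = 21
  z(0, 9.2) = 18.4
The maximum is at x_1 = 3, x_2 = 8.

(3, 8)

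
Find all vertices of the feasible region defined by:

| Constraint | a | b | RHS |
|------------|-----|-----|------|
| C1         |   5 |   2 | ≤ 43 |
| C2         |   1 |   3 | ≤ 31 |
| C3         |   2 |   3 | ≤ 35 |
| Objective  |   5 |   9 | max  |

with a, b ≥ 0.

(0, 0), (8.6, 0), (5.364, 8.091), (4, 9), (0, 10.33)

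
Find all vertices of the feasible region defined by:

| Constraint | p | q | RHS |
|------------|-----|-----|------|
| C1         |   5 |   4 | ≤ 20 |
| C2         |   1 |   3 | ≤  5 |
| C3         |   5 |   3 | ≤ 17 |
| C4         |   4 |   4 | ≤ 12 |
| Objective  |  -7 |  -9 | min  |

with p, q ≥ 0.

(0, 0), (3, 0), (2, 1), (0, 1.667)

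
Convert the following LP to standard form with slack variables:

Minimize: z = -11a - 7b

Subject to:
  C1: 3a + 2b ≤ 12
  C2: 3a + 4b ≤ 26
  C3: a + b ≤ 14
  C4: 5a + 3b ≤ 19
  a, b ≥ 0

min z = -11a - 7b

s.t.
  3a + 2b + s1 = 12
  3a + 4b + s2 = 26
  a + b + s3 = 14
  5a + 3b + s4 = 19
  a, b, s1, s2, s3, s4 ≥ 0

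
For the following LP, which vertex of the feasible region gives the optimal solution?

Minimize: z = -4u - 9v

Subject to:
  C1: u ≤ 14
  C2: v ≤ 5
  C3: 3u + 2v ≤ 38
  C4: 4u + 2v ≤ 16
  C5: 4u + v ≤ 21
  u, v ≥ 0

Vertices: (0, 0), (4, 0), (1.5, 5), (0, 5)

Evaluate the objective at each vertex of the feasible region:
  z(0, 0) = 0
  z(4, 0) = -16
  z(1.5, 5) = -51  ←
  z(0, 5) = -45
The minimum is at u = 1.5, v = 5.

(1.5, 5)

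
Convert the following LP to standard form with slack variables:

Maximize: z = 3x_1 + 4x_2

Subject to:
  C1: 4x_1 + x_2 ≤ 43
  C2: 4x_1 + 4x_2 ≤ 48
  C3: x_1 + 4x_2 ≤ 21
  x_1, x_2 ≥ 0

max z = 3x_1 + 4x_2

s.t.
  4x_1 + x_2 + s1 = 43
  4x_1 + 4x_2 + s2 = 48
  x_1 + 4x_2 + s3 = 21
  x_1, x_2, s1, s2, s3 ≥ 0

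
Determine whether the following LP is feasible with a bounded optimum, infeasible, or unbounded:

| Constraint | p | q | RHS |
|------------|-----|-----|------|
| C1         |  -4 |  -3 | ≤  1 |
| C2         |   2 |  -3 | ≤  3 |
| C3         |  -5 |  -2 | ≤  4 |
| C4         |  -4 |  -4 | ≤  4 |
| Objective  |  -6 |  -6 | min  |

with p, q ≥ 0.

Unbounded (objective can decrease without bound)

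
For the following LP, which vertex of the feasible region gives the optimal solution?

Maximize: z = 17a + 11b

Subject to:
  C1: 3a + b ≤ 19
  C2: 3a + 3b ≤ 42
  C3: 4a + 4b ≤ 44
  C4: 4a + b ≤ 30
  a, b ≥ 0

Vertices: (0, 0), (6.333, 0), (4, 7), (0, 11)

Evaluate the objective at each vertex of the feasible region:
  z(0, 0) = 0
  z(6.333, 0) = 107.7
  z(4, 7) = 145  ←
  z(0, 11) = 121
The maximum is at a = 4, b = 7.

(4, 7)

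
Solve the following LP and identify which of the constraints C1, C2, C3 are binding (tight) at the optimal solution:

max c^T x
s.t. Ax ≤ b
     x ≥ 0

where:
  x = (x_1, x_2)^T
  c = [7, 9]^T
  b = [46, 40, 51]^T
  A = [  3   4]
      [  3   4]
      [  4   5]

At x_1 = 4, x_2 = 7, compute slack b - a·x for each constraint:
  C1: 46 − 40 = 6  (slack)
  C2: 40 − 40 = 0  (binding)
  C3: 51 − 51 = 0  (binding)

Optimal: x_1 = 4, x_2 = 7
Binding: C2, C3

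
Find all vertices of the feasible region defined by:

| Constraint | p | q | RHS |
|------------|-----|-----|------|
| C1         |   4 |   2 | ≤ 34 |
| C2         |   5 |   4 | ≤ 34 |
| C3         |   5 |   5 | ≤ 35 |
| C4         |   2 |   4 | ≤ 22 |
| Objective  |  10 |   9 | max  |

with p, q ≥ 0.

(0, 0), (6.8, 0), (6, 1), (3, 4), (0, 5.5)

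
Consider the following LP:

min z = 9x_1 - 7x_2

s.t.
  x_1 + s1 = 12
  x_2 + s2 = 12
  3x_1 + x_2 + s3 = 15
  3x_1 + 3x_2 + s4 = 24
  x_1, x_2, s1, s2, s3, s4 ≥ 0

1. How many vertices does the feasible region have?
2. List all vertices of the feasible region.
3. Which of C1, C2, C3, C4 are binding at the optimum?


1. 4
2. (0, 0), (5, 0), (3.5, 4.5), (0, 8)
3. C4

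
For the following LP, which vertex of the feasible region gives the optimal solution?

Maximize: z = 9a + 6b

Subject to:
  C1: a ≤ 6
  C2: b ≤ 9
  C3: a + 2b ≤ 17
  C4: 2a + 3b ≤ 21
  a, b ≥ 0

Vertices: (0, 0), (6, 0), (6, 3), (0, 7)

Evaluate the objective at each vertex of the feasible region:
  z(0, 0) = 0
  z(6, 0) = 54
  z(6, 3) = 72  ←
  z(0, 7) = 42
The maximum is at a = 6, b = 3.

(6, 3)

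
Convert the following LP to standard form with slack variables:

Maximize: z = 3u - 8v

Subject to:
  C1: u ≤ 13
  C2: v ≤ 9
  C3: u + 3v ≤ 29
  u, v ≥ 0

max z = 3u - 8v

s.t.
  u + s1 = 13
  v + s2 = 9
  u + 3v + s3 = 29
  u, v, s1, s2, s3 ≥ 0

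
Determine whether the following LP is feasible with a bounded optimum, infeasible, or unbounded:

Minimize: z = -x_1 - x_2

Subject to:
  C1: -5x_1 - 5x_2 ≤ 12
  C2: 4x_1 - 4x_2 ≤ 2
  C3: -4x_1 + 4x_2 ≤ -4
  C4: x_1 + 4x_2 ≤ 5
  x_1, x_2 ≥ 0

Infeasible (no feasible solution exists)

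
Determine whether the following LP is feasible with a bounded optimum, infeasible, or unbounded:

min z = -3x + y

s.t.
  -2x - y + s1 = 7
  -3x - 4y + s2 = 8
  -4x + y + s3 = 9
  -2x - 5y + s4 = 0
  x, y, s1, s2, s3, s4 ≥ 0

Unbounded (objective can decrease without bound)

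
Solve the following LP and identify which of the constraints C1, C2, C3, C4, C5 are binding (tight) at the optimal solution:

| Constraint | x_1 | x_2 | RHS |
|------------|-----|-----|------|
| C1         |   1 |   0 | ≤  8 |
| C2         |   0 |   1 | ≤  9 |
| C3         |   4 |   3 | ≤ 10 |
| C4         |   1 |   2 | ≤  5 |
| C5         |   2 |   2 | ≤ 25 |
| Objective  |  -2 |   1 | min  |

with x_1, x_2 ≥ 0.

At x_1 = 2.5, x_2 = 0, compute slack b - a·x for each constraint:
  C1: 8 − 2.5 = 5.5  (slack)
  C2: 9 − 0 = 9  (slack)
  C3: 10 − 10 = 0  (binding)
  C4: 5 − 2.5 = 2.5  (slack)
  C5: 25 − 5 = 20  (slack)

Optimal: x_1 = 2.5, x_2 = 0
Binding: C3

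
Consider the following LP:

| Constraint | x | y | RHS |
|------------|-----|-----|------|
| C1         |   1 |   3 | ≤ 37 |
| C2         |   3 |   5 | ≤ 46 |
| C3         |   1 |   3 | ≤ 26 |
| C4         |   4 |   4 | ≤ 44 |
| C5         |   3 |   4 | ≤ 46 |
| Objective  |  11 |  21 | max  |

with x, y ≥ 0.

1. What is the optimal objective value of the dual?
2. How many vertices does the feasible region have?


1. 190
2. 5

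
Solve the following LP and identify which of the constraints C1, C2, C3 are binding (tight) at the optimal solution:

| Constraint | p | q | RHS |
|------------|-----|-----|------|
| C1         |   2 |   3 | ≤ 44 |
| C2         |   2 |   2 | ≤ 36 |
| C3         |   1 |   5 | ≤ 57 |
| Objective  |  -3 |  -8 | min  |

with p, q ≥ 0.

At p = 7, q = 10, compute slack b - a·x for each constraint:
  C1: 44 − 44 = 0  (binding)
  C2: 36 − 34 = 2  (slack)
  C3: 57 − 57 = 0  (binding)

Optimal: p = 7, q = 10
Binding: C1, C3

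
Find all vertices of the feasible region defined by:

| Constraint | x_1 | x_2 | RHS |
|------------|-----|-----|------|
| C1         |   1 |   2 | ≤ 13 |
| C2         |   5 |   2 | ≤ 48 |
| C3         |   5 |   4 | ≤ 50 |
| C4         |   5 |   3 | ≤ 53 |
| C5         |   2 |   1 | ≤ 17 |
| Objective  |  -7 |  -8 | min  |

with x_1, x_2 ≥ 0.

(0, 0), (8.5, 0), (7, 3), (0, 6.5)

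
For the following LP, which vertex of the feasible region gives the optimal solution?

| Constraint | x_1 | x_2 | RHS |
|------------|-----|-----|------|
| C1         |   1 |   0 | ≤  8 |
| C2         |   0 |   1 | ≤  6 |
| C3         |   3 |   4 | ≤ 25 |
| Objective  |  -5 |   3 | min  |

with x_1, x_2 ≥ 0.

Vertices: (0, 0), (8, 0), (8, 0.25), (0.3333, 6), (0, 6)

Evaluate the objective at each vertex of the feasible region:
  z(0, 0) = 0
  z(8, 0) = -40  ←
  z(8, 0.25) = -39.25
  z(0.3333, 6) = 16.33
  z(0, 6) = 18
The minimum is at x_1 = 8, x_2 = 0.

(8, 0)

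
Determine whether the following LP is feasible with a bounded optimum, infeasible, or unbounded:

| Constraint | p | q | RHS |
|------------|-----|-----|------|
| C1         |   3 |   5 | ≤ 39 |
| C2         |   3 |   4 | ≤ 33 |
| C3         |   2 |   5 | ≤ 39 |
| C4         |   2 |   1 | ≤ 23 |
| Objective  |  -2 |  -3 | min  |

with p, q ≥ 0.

Feasible with a bounded optimal solution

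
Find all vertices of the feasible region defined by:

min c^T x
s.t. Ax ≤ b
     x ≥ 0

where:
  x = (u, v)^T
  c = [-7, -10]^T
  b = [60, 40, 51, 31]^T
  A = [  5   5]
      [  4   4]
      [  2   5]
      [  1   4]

(0, 0), (10, 0), (3, 7), (0, 7.75)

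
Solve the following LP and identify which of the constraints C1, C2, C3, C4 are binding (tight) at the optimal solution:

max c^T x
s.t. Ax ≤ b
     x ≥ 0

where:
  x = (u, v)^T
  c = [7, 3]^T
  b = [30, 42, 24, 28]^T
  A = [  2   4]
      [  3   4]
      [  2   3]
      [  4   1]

At u = 6, v = 4, compute slack b - a·x for each constraint:
  C1: 30 − 28 = 2  (slack)
  C2: 42 − 34 = 8  (slack)
  C3: 24 − 24 = 0  (binding)
  C4: 28 − 28 = 0  (binding)

Optimal: u = 6, v = 4
Binding: C3, C4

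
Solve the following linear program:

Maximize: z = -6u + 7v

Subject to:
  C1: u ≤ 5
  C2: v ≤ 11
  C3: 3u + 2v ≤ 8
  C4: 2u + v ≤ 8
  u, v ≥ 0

Evaluate the objective at each vertex of the feasible region:
  z(0, 0) = 0
  z(2.667, 0) = -16
  z(0, 4) = 28  ←
The maximum is at u = 0, v = 4.

u = 0, v = 4, z = 28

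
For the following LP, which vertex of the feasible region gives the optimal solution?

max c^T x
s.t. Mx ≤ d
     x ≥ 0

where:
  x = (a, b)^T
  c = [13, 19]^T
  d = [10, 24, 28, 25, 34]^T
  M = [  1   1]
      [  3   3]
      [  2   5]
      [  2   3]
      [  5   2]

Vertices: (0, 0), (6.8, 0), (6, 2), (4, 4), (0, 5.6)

Evaluate the objective at each vertex of the feasible region:
  z(0, 0) = 0
  z(6.8, 0) = 88.4
  z(6, 2) = 116
  z(4, 4) = 128  ←
  z(0, 5.6) = 106.4
The maximum is at a = 4, b = 4.

(4, 4)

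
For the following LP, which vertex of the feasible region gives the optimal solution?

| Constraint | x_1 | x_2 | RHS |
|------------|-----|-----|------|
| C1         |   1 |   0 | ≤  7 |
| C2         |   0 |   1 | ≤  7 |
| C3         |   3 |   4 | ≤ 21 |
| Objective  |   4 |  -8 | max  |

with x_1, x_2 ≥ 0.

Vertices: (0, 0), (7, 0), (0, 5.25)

Evaluate the objective at each vertex of the feasible region:
  z(0, 0) = 0
  z(7, 0) = 28  ←
  z(0, 5.25) = -42
The maximum is at x_1 = 7, x_2 = 0.

(7, 0)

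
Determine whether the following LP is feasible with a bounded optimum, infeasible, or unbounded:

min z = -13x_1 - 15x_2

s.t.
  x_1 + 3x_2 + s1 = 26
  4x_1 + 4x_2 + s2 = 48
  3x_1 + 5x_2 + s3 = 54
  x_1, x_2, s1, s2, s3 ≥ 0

Feasible with a bounded optimal solution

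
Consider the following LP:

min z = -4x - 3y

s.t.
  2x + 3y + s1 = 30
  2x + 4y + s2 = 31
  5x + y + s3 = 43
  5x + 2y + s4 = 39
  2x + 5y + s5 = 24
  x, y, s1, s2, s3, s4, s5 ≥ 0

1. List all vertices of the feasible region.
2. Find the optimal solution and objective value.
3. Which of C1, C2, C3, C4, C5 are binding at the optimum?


1. (0, 0), (7.8, 0), (7, 2), (0, 4.8)
2. x = 7, y = 2, z = -34
3. C4, C5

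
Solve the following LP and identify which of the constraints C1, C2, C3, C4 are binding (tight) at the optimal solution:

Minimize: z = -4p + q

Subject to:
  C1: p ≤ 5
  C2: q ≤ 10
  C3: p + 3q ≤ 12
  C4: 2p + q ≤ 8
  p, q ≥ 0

At p = 4, q = 0, compute slack b - a·x for each constraint:
  C1: 5 − 4 = 1  (slack)
  C2: 10 − 0 = 10  (slack)
  C3: 12 − 4 = 8  (slack)
  C4: 8 − 8 = 0  (binding)

Optimal: p = 4, q = 0
Binding: C4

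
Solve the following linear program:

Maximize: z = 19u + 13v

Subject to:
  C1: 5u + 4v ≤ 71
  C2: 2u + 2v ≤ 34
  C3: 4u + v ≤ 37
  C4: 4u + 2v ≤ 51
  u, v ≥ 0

Evaluate the objective at each vertex of the feasible region:
  z(0, 0) = 0
  z(9.25, 0) = 175.8
  z(7, 9) = 250  ←
  z(3, 14) = 239
  z(0, 17) = 221
The maximum is at u = 7, v = 9.

u = 7, v = 9, z = 250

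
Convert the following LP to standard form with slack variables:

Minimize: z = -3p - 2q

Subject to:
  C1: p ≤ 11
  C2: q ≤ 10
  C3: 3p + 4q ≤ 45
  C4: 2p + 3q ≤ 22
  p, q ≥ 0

min z = -3p - 2q

s.t.
  p + s1 = 11
  q + s2 = 10
  3p + 4q + s3 = 45
  2p + 3q + s4 = 22
  p, q, s1, s2, s3, s4 ≥ 0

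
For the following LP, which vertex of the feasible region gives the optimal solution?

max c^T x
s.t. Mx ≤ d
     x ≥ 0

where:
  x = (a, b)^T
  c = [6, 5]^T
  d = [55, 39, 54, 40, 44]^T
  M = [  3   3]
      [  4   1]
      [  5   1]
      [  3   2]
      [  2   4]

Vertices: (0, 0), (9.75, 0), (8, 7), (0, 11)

Evaluate the objective at each vertex of the feasible region:
  z(0, 0) = 0
  z(9.75, 0) = 58.5
  z(8, 7) = 83  ←
  z(0, 11) = 55
The maximum is at a = 8, b = 7.

(8, 7)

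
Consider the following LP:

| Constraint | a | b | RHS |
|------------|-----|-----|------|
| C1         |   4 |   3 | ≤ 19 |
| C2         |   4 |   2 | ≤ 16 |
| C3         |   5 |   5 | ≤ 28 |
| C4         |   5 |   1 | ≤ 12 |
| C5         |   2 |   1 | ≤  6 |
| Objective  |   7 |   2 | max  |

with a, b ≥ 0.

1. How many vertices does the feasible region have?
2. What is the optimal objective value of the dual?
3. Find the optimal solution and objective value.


1. 5
2. 18
3. a = 2, b = 2, z = 18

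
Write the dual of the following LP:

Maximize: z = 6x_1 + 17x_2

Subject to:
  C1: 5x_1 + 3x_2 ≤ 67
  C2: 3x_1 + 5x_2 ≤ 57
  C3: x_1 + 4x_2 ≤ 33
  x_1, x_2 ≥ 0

Primal max cᵀx s.t. Ax ≤ b, x ≥ 0  →  Dual min bᵀy s.t. Aᵀy ≥ c, y ≥ 0.

Minimize: z = 67y1 + 57y2 + 33y3

Subject to:
  5y1 + 3y2 + y3 ≥ 6
  3y1 + 5y2 + 4y3 ≥ 17
  y1, y2, y3 ≥ 0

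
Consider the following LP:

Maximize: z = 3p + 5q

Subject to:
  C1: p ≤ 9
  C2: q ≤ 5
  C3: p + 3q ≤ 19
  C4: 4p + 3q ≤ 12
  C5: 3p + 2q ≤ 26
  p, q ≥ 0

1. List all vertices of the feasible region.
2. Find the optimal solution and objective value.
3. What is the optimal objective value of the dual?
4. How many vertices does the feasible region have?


1. (0, 0), (3, 0), (0, 4)
2. p = 0, q = 4, z = 20
3. 20
4. 3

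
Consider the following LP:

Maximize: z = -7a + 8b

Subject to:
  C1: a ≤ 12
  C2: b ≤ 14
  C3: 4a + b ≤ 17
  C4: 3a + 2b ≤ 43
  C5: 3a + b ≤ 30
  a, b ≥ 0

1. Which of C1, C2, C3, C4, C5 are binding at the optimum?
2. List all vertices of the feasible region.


1. C2
2. (0, 0), (4.25, 0), (0.75, 14), (0, 14)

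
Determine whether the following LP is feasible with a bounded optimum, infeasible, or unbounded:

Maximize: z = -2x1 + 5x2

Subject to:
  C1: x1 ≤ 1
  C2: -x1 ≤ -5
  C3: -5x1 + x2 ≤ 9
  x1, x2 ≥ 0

Infeasible (no feasible solution exists)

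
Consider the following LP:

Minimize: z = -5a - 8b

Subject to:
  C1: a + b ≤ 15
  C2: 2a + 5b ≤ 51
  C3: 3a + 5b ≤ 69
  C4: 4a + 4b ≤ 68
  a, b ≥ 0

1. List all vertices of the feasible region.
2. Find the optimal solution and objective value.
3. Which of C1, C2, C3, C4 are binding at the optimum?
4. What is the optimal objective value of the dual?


1. (0, 0), (15, 0), (8, 7), (0, 10.2)
2. a = 8, b = 7, z = -96
3. C1, C2
4. -96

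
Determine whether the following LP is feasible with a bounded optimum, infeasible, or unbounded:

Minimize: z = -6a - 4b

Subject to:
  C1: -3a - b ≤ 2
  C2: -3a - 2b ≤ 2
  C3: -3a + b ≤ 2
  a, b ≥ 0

Unbounded (objective can decrease without bound)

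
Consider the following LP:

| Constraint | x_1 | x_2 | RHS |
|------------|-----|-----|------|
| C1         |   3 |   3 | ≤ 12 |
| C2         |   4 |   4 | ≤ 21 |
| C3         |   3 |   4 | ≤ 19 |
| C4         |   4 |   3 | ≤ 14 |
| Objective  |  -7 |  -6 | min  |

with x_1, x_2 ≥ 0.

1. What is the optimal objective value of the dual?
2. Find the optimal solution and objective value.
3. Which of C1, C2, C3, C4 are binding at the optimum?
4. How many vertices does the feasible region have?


1. -26
2. x_1 = 2, x_2 = 2, z = -26
3. C1, C4
4. 4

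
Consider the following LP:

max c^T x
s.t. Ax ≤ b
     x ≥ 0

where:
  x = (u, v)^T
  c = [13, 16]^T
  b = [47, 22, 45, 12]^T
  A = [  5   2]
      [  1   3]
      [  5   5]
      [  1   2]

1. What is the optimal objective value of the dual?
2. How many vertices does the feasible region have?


1. 126
2. 4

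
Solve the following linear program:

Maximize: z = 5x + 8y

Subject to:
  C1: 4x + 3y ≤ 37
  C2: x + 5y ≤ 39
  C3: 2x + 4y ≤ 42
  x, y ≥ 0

Evaluate the objective at each vertex of the feasible region:
  z(0, 0) = 0
  z(9.25, 0) = 46.25
  z(4, 7) = 76  ←
  z(0, 7.8) = 62.4
The maximum is at x = 4, y = 7.

x = 4, y = 7, z = 76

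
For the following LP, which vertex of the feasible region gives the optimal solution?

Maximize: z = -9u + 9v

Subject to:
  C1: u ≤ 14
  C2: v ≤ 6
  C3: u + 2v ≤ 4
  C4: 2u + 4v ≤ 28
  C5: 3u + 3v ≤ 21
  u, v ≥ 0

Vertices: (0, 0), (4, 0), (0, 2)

Evaluate the objective at each vertex of the feasible region:
  z(0, 0) = 0
  z(4, 0) = -36
  z(0, 2) = 18  ←
The maximum is at u = 0, v = 2.

(0, 2)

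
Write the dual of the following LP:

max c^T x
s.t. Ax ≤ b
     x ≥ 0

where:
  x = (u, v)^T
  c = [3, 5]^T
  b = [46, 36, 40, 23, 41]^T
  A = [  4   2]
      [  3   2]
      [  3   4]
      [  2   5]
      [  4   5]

Primal max cᵀx s.t. Ax ≤ b, x ≥ 0  →  Dual min bᵀy s.t. Aᵀy ≥ c, y ≥ 0.

Minimize: z = 46y1 + 36y2 + 40y3 + 23y4 + 41y5

Subject to:
  4y1 + 3y2 + 3y3 + 2y4 + 4y5 ≥ 3
  2y1 + 2y2 + 4y3 + 5y4 + 5y5 ≥ 5
  y1, y2, y3, y4, y5 ≥ 0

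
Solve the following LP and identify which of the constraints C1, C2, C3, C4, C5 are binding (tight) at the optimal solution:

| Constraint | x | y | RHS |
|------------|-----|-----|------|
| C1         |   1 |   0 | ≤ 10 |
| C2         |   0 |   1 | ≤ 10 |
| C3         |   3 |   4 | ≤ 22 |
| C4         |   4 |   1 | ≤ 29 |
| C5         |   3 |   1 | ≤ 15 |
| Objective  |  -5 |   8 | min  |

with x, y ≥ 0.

At x = 5, y = 0, compute slack b - a·x for each constraint:
  C1: 10 − 5 = 5  (slack)
  C2: 10 − 0 = 10  (slack)
  C3: 22 − 15 = 7  (slack)
  C4: 29 − 20 = 9  (slack)
  C5: 15 − 15 = 0  (binding)

Optimal: x = 5, y = 0
Binding: C5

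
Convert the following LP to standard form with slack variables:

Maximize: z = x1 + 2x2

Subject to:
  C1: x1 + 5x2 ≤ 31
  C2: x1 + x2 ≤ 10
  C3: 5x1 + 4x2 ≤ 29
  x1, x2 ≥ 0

max z = x1 + 2x2

s.t.
  x1 + 5x2 + s1 = 31
  x1 + x2 + s2 = 10
  5x1 + 4x2 + s3 = 29
  x1, x2, s1, s2, s3 ≥ 0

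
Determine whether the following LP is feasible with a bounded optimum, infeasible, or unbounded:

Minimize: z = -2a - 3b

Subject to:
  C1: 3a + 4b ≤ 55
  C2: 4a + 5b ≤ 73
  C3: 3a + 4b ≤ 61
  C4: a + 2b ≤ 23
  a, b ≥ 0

Feasible with a bounded optimal solution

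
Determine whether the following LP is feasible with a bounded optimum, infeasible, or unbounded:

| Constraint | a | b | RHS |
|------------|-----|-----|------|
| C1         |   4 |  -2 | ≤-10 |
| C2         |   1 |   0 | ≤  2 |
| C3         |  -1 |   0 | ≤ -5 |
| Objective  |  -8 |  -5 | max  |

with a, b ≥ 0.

Infeasible (no feasible solution exists)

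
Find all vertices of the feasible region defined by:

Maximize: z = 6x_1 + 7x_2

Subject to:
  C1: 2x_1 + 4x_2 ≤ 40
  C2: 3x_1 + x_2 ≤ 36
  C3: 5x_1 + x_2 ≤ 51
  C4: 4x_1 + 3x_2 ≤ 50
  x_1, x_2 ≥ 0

(0, 0), (10.2, 0), (9.364, 4.182), (8, 6), (0, 10)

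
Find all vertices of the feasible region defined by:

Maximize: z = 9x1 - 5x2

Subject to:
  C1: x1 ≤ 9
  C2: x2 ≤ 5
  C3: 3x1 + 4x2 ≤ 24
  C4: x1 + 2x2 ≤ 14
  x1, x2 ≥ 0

(0, 0), (8, 0), (1.333, 5), (0, 5)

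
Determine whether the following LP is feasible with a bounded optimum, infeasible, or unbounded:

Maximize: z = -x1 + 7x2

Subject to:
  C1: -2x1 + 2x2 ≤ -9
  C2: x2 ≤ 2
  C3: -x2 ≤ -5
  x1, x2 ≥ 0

Infeasible (no feasible solution exists)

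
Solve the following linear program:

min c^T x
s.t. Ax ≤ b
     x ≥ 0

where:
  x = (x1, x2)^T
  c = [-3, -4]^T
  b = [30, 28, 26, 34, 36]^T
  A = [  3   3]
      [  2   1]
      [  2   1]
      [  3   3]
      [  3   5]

Evaluate the objective at each vertex of the feasible region:
  z(0, 0) = 0
  z(10, 0) = -30
  z(7, 3) = -33  ←
  z(0, 7.2) = -28.8
The minimum is at x1 = 7, x2 = 3.

x1 = 7, x2 = 3, z = -33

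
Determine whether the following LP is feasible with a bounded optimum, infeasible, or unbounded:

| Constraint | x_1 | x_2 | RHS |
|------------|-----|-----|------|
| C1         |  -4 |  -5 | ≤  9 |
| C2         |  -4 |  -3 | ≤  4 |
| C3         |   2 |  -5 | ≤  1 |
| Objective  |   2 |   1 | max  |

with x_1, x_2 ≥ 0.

Unbounded (objective can increase without bound)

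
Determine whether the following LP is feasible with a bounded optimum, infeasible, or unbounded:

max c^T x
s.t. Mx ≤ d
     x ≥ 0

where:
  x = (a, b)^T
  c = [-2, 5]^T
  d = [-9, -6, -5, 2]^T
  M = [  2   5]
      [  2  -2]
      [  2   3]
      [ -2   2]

Infeasible (no feasible solution exists)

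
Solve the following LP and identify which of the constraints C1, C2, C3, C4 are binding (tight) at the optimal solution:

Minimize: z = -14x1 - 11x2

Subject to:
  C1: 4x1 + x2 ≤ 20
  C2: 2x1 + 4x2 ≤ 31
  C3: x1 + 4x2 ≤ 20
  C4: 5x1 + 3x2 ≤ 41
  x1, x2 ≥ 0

At x1 = 4, x2 = 4, compute slack b - a·x for each constraint:
  C1: 20 − 20 = 0  (binding)
  C2: 31 − 24 = 7  (slack)
  C3: 20 − 20 = 0  (binding)
  C4: 41 − 32 = 9  (slack)

Optimal: x1 = 4, x2 = 4
Binding: C1, C3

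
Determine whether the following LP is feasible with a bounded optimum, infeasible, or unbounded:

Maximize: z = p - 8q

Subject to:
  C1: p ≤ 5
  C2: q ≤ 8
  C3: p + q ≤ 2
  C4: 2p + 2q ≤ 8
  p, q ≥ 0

Feasible with a bounded optimal solution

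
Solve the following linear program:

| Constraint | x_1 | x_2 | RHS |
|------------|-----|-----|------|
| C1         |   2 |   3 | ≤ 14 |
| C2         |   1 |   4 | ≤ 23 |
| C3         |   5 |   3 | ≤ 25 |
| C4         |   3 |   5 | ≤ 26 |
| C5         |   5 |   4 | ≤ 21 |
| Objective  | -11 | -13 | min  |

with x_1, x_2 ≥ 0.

Evaluate the objective at each vertex of the feasible region:
  z(0, 0) = 0
  z(4.2, 0) = -46.2
  z(1, 4) = -63  ←
  z(0, 4.667) = -60.67
The minimum is at x_1 = 1, x_2 = 4.

x_1 = 1, x_2 = 4, z = -63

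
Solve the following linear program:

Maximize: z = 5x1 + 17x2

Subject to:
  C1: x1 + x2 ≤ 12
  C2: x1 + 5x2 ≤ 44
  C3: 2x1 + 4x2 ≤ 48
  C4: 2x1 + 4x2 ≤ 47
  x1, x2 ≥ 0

Evaluate the objective at each vertex of the feasible region:
  z(0, 0) = 0
  z(12, 0) = 60
  z(4, 8) = 156  ←
  z(0, 8.8) = 149.6
The maximum is at x1 = 4, x2 = 8.

x1 = 4, x2 = 8, z = 156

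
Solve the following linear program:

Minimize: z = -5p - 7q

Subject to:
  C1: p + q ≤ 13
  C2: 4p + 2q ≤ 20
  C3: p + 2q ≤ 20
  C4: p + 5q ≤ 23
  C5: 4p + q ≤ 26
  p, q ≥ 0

Evaluate the objective at each vertex of the feasible region:
  z(0, 0) = 0
  z(5, 0) = -25
  z(3, 4) = -43  ←
  z(0, 4.6) = -32.2
The minimum is at p = 3, q = 4.

p = 3, q = 4, z = -43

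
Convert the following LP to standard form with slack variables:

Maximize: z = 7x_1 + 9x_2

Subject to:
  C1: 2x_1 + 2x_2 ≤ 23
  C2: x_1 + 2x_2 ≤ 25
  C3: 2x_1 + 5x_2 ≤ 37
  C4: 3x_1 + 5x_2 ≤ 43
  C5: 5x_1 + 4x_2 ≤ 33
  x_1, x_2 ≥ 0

max z = 7x_1 + 9x_2

s.t.
  2x_1 + 2x_2 + s1 = 23
  x_1 + 2x_2 + s2 = 25
  2x_1 + 5x_2 + s3 = 37
  3x_1 + 5x_2 + s4 = 43
  5x_1 + 4x_2 + s5 = 33
  x_1, x_2, s1, s2, s3, s4, s5 ≥ 0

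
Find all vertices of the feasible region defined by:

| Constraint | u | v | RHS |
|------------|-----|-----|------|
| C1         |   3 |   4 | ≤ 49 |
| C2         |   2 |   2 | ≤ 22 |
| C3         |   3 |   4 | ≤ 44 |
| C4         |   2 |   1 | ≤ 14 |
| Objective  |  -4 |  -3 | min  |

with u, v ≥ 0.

(0, 0), (7, 0), (3, 8), (0, 11)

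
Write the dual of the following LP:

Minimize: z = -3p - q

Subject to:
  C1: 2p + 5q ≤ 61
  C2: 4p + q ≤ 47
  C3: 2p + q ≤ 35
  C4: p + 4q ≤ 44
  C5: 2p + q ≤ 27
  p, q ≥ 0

Primal min cᵀx s.t. Ax ≤ b, x ≥ 0  →  Dual max −bᵀy s.t. Aᵀy ≥ −c, y ≥ 0.

Maximize: z = -61y1 - 47y2 - 35y3 - 44y4 - 27y5

Subject to:
  2y1 + 4y2 + 2y3 + y4 + 2y5 ≥ 3
  5y1 + y2 + y3 + 4y4 + y5 ≥ 1
  y1, y2, y3, y4, y5 ≥ 0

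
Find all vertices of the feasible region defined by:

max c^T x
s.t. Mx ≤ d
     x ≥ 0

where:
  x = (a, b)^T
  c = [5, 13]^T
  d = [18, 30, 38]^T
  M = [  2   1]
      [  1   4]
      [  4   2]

(0, 0), (9, 0), (6, 6), (0, 7.5)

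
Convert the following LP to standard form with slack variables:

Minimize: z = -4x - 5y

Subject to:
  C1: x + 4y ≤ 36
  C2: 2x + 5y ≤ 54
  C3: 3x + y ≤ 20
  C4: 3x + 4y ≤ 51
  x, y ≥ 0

min z = -4x - 5y

s.t.
  x + 4y + s1 = 36
  2x + 5y + s2 = 54
  3x + y + s3 = 20
  3x + 4y + s4 = 51
  x, y, s1, s2, s3, s4 ≥ 0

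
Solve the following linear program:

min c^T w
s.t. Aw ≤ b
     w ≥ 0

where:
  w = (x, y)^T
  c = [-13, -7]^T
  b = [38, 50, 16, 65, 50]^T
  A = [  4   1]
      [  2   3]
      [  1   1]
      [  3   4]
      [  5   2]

Evaluate the objective at each vertex of the feasible region:
  z(0, 0) = 0
  z(9.5, 0) = -123.5
  z(8.667, 3.333) = -136
  z(6, 10) = -148  ←
  z(0, 16) = -112
The minimum is at x = 6, y = 10.

x = 6, y = 10, z = -148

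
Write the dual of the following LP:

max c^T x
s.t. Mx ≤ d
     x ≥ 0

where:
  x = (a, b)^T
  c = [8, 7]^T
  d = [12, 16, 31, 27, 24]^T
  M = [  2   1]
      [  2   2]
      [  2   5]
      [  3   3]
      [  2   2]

Primal max cᵀx s.t. Ax ≤ b, x ≥ 0  →  Dual min bᵀy s.t. Aᵀy ≥ c, y ≥ 0.

Minimize: z = 12y1 + 16y2 + 31y3 + 27y4 + 24y5

Subject to:
  2y1 + 2y2 + 2y3 + 3y4 + 2y5 ≥ 8
  y1 + 2y2 + 5y3 + 3y4 + 2y5 ≥ 7
  y1, y2, y3, y4, y5 ≥ 0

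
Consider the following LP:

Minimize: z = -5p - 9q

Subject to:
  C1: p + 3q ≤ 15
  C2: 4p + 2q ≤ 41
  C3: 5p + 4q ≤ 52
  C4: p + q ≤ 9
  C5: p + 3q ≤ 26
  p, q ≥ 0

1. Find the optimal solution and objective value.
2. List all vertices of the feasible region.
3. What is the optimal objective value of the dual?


1. p = 6, q = 3, z = -57
2. (0, 0), (9, 0), (6, 3), (0, 5)
3. -57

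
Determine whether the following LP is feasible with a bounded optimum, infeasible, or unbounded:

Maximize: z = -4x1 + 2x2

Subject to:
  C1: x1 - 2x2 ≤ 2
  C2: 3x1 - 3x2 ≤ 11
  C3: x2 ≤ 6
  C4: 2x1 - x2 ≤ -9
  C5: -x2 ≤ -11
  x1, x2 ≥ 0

Infeasible (no feasible solution exists)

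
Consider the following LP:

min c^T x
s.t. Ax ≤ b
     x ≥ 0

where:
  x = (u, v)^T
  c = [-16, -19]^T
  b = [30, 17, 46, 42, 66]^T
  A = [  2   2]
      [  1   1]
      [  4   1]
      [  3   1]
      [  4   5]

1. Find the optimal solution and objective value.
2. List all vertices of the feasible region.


1. u = 9, v = 6, z = -258
2. (0, 0), (11.5, 0), (10.33, 4.667), (9, 6), (0, 13.2)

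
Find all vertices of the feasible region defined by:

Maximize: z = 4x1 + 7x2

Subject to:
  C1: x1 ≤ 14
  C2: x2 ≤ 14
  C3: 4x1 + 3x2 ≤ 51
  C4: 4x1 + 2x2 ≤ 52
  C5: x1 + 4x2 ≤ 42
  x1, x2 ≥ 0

(0, 0), (12.75, 0), (6, 9), (0, 10.5)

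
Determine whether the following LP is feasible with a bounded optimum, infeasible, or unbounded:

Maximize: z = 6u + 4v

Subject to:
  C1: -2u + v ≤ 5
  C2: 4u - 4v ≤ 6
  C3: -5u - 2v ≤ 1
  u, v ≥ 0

Unbounded (objective can increase without bound)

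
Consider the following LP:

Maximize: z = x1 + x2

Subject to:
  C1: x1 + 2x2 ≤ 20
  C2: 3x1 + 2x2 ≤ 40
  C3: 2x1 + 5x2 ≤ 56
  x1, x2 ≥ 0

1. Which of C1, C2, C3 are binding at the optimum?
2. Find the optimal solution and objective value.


1. C1, C2
2. x1 = 10, x2 = 5, z = 15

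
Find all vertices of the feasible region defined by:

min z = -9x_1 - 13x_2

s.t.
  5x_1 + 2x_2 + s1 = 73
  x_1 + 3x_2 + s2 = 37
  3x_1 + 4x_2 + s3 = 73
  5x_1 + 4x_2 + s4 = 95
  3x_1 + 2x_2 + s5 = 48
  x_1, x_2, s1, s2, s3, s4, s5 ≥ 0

(0, 0), (14.6, 0), (12.5, 5.25), (10, 9), (0, 12.33)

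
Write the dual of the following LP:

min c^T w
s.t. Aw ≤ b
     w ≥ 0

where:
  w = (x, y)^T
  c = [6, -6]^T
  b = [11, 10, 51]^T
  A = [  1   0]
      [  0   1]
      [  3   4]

Primal min cᵀx s.t. Ax ≤ b, x ≥ 0  →  Dual max −bᵀy s.t. Aᵀy ≥ −c, y ≥ 0.

Maximize: z = -11y1 - 10y2 - 51y3

Subject to:
  y1 + 3y3 ≥ -6
  y2 + 4y3 ≥ 6
  y1, y2, y3 ≥ 0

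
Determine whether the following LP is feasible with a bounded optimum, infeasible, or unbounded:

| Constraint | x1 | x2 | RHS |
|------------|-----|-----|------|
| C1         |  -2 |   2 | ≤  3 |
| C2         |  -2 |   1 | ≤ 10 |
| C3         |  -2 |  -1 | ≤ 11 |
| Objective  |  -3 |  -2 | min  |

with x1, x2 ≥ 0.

Unbounded (objective can decrease without bound)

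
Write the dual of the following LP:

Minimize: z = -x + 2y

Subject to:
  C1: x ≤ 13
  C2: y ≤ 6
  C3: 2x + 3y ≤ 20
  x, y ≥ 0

Primal min cᵀx s.t. Ax ≤ b, x ≥ 0  →  Dual max −bᵀy s.t. Aᵀy ≥ −c, y ≥ 0.

Maximize: z = -13y1 - 6y2 - 20y3

Subject to:
  y1 + 2y3 ≥ 1
  y2 + 3y3 ≥ -2
  y1, y2, y3 ≥ 0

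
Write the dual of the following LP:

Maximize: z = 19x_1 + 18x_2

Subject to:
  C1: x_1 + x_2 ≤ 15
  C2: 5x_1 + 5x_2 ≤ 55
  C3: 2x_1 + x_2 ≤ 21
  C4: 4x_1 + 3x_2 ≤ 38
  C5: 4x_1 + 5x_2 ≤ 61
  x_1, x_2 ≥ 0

Primal max cᵀx s.t. Ax ≤ b, x ≥ 0  →  Dual min bᵀy s.t. Aᵀy ≥ c, y ≥ 0.

Minimize: z = 15y1 + 55y2 + 21y3 + 38y4 + 61y5

Subject to:
  y1 + 5y2 + 2y3 + 4y4 + 4y5 ≥ 19
  y1 + 5y2 + y3 + 3y4 + 5y5 ≥ 18
  y1, y2, y3, y4, y5 ≥ 0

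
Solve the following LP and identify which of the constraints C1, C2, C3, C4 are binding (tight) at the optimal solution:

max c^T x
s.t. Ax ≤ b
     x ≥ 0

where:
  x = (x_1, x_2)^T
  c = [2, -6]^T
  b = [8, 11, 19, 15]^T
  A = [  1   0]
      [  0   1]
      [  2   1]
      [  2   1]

At x_1 = 7.5, x_2 = 0, compute slack b - a·x for each constraint:
  C1: 8 − 7.5 = 0.5  (slack)
  C2: 11 − 0 = 11  (slack)
  C3: 19 − 15 = 4  (slack)
  C4: 15 − 15 = 0  (binding)

Optimal: x_1 = 7.5, x_2 = 0
Binding: C4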